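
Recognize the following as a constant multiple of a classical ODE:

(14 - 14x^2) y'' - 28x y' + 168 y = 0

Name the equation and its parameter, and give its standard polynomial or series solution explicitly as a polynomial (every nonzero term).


All three coefficients share the factor 14; dividing through by 14 gives  (1 - x^2) y'' - 2x y' + 12 y = 0.
This matches the Legendre equation (1 - x^2) y'' - 2x y' + n(n+1) y = 0 (note the -2x y' term) with n(n+1) = 12, so n = 3; the polynomial solution is P_3(x).
With y = sum_k a_k x^k, matching x^k gives (k+2)(k+1) a_{k+2} = [k(k+1) - n(n+1)] a_k = (k - 3)(k + 4) a_k. The right side vanishes at k = 3, so the series with the parity of 3 terminates at degree 3.
Standard normalization (P_n(1) = 1): leading coefficient (2n)!/(2^n (n!)^2) = 720/(8*36) = 5/2, so a_3 = 5/2. Work downward with a_k = (k+1)(k+2) a_{k+2} / ((k - 3)(k + 4)):
  a_1 = (2)(3)(5/2) / ((1 - 3)(1 + 4)) = 15/(-10) = -3/2
Hence P_3(x) = 5 x^3/2 - 3 x/2.

P_3(x); series = 5 x^3/2 - 3 x/2


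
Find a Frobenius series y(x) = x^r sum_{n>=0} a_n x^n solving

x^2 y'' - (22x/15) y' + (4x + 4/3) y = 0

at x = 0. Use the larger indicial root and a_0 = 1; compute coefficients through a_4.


Write in Frobenius form y'' + (p(x)/x) y' + (q(x)/x^2) y = 0:
  p(x) = -22/15,  q(x) = 4x + 4/3.
Indicial equation: r(r-1) + (-22/15) r + (4/3) = 0 -> roots r_1 = 5/3, r_2 = 4/5.
Take r = r_1 = 5/3. Let y(x) = x^r sum_{n>=0} a_n x^n with a_0 = 1.
Substitute y = x^r sum a_n x^n and match x^{r+n}. The recurrence is
  D(n) a_n + 4 a_{n-1} = 0,  where D(n) = (r+n)(r+n-1) + (-22/15)(r+n) + (4/3).
  a_n = -4 / D(n) * a_{n-1}.
Since the indicial polynomial factors as (r - r_1)(r - r_2), D(n) = (r_1 + n - r_1)(r_1 + n - r_2) = n(n + 13/15).
Evaluating step by step (a_0 = 1):
  n = 1: D(1) = 1(1 + 13/15) = 28/15; numerator = -4(1) = -4; a_1 = (-4)/(28/15) = -15/7
  n = 2: D(2) = 2(2 + 13/15) = 86/15; numerator = -4(-15/7) = 60/7; a_2 = (60/7)/(86/15) = 450/301
  n = 3: D(3) = 3(3 + 13/15) = 58/5; numerator = -4(450/301) = -1800/301; a_3 = (-1800/301)/(58/5) = -4500/8729
  n = 4: D(4) = 4(4 + 13/15) = 292/15; numerator = -4(-4500/8729) = 18000/8729; a_4 = (18000/8729)/(292/15) = 67500/637217

r = 5/3; a_0 = 1; a_1 = -15/7; a_2 = 450/301; a_3 = -4500/8729; a_4 = 67500/637217


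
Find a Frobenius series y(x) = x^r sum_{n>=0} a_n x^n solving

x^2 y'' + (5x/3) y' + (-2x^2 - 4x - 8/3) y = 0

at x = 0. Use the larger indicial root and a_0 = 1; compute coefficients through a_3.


Write in Frobenius form y'' + (p(x)/x) y' + (q(x)/x^2) y = 0:
  p(x) = 5/3,  q(x) = -2x^2 - 4x - 8/3.
Indicial equation: r(r-1) + (5/3) r + (-8/3) = 0 -> roots r_1 = 4/3, r_2 = -2.
Take r = r_1 = 4/3. Let y(x) = x^r sum_{n>=0} a_n x^n with a_0 = 1.
Substitute y = x^r sum a_n x^n and match x^{r+n}. The recurrence is
  D(n) a_n - 4 a_{n-1} - 2 a_{n-2} = 0,  where D(n) = (r+n)(r+n-1) + (5/3)(r+n) + (-8/3).
  a_n = [4 a_{n-1} + 2 a_{n-2}] / D(n).
Since the indicial polynomial factors as (r - r_1)(r - r_2), D(n) = (r_1 + n - r_1)(r_1 + n - r_2) = n(n + 10/3).
Evaluating step by step (a_0 = 1):
  n = 1: D(1) = 1(1 + 10/3) = 13/3; numerator = 4(1) = 4; a_1 = (4)/(13/3) = 12/13
  n = 2: D(2) = 2(2 + 10/3) = 32/3; numerator = 4(12/13) + 2(1) = 74/13; a_2 = (74/13)/(32/3) = 111/208
  n = 3: D(3) = 3(3 + 10/3) = 19; numerator = 4(111/208) + 2(12/13) = 207/52; a_3 = (207/52)/(19) = 207/988

r = 4/3; a_0 = 1; a_1 = 12/13; a_2 = 111/208; a_3 = 207/988


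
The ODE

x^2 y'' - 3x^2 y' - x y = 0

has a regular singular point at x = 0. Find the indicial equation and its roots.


Divide by x^2 to reach normal form y'' + P_1(x) y' + P_2(x) y = 0 with P_1(x) = -3 and P_2(x) = -1/x.
x = 0 is a singular point because the y-coefficient -1/x has a pole at x = 0.
It is a regular singular point because x P_1(x) = p(x) = -3x and x^2 P_2(x) = q(x) = -x are polynomials, hence analytic at x = 0.
p(0) = 0,  q(0) = 0.
Indicial equation: r(r-1) + p(0) r + q(0) = 0, i.e. r^2 + (p(0) - 1) r + q(0) = 0, i.e. r^2 - 1 r = 0.
Discriminant: (-1)^2 - 4(0) = 1, so r = (1 ± 1)/2.
Solving: r_1 = 1, r_2 = 0.

indicial: r^2 - 1 r = 0; roots r_1 = 1, r_2 = 0


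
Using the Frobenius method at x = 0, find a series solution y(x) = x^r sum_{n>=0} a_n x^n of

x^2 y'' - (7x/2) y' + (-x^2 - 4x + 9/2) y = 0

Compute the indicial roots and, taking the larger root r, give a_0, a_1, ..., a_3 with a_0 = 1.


Write in Frobenius form y'' + (p(x)/x) y' + (q(x)/x^2) y = 0:
  p(x) = -7/2,  q(x) = -x^2 - 4x + 9/2.
Indicial equation: r(r-1) + (-7/2) r + (9/2) = 0 -> roots r_1 = 3, r_2 = 3/2.
Take r = r_1 = 3. Let y(x) = x^r sum_{n>=0} a_n x^n with a_0 = 1.
Substitute y = x^r sum a_n x^n and match x^{r+n}. The recurrence is
  D(n) a_n - 4 a_{n-1} - 1 a_{n-2} = 0,  where D(n) = (r+n)(r+n-1) + (-7/2)(r+n) + (9/2).
  a_n = [4 a_{n-1} + 1 a_{n-2}] / D(n).
Since the indicial polynomial factors as (r - r_1)(r - r_2), D(n) = (r_1 + n - r_1)(r_1 + n - r_2) = n(n + 3/2).
Evaluating step by step (a_0 = 1):
  n = 1: D(1) = 1(1 + 3/2) = 5/2; numerator = 4(1) = 4; a_1 = (4)/(5/2) = 8/5
  n = 2: D(2) = 2(2 + 3/2) = 7; numerator = 4(8/5) + 1(1) = 37/5; a_2 = (37/5)/(7) = 37/35
  n = 3: D(3) = 3(3 + 3/2) = 27/2; numerator = 4(37/35) + 1(8/5) = 204/35; a_3 = (204/35)/(27/2) = 136/315

r = 3; a_0 = 1; a_1 = 8/5; a_2 = 37/35; a_3 = 136/315


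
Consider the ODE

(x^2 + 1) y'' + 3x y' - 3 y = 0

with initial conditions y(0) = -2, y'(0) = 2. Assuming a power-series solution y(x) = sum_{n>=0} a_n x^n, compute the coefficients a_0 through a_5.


Ansatz: y(x) = sum_{n>=0} a_n x^n, so y'(x) = sum_{n>=1} n a_n x^(n-1) and y''(x) = sum_{n>=2} n(n-1) a_n x^(n-2).
Substitute into P(x) y'' + Q(x) y' + R(x) y = 0 with P(x) = x^2 + 1, Q(x) = 3x, R(x) = -3, and match powers of x.
Initial conditions: a_0 = -2, a_1 = 2.
Setting the coefficient of each power of x to zero and solving order by order (substituting the coefficients already found):
  x^0: 2 a_2 - 3 a_0 = 0  ->  2 a_2 = 3 a_0 = -6  ->  a_2 = -3
  x^1: 6 a_3 = 0  ->  a_3 = 0
  x^2: 12 a_4 + 5 a_2 = 0  ->  12 a_4 = -5 a_2 = 15  ->  a_4 = 5/4
  x^3: 20 a_5 + 12 a_3 = 0  ->  20 a_5 = -12 a_3 = 0  ->  a_5 = 0
Truncated series: y(x) = -2 + 2 x - 3 x^2 + (5/4) x^4 + O(x^6).

a_0 = -2; a_1 = 2; a_2 = -3; a_3 = 0; a_4 = 5/4; a_5 = 0


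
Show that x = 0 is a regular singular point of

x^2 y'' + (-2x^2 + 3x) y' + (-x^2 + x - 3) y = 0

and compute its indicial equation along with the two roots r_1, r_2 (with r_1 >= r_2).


Divide by x^2 to reach normal form y'' + P_1(x) y' + P_2(x) y = 0 with P_1(x) = -2 + 3/x and P_2(x) = -1 + 1/x - 3/x^2.
x = 0 is a singular point because the y'-coefficient -2 + 3/x has a pole at x = 0 and the y-coefficient -1 + 1/x - 3/x^2 has a pole at x = 0.
It is a regular singular point because x P_1(x) = p(x) = 3 - 2x and x^2 P_2(x) = q(x) = -x^2 + x - 3 are polynomials, hence analytic at x = 0.
p(0) = 3,  q(0) = -3.
Indicial equation: r(r-1) + p(0) r + q(0) = 0, i.e. r^2 + (p(0) - 1) r + q(0) = 0, i.e. r^2 + 2 r - 3 = 0.
Discriminant: (2)^2 - 4(-3) = 16, so r = (-2 ± 4)/2.
Solving: r_1 = 1, r_2 = -3.

indicial: r^2 + 2 r - 3 = 0; roots r_1 = 1, r_2 = -3


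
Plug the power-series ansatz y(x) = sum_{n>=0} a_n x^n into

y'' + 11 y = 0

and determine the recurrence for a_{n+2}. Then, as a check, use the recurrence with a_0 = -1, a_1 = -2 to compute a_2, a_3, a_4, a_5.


Substitute y = sum_n a_n x^n into y'' + (const) y = 0.
y''(x) = sum_{n>=0} (n+2)(n+1) a_{n+2} x^n.
The ODE becomes sum_n [(n+2)(n+1) a_{n+2} + 11 a_n] x^n = 0.
Setting each coefficient to zero gives the recurrence:
  (n+2)(n+1) a_{n+2} + 11 a_n = 0,
  a_{n+2} = -11 / ((n+1)(n+2)) a_n.

Check with a_0 = -1, a_1 = -2 (apply the recurrence for n = 0, 1, 2, 3): a_0 = -1, a_1 = -2, a_2 = 11/2, a_3 = 11/3, a_4 = -121/24, a_5 = -121/60.

a_{n+2} = -11/((n+1)(n+2)) * a_n; check: a_0 = -1, a_1 = -2, a_2 = 11/2, a_3 = 11/3, a_4 = -121/24, a_5 = -121/60


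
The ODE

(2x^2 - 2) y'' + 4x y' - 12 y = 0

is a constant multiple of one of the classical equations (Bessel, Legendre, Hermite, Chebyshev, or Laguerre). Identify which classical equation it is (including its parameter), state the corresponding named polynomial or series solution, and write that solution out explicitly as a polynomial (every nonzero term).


All three coefficients share the factor -2; dividing through by -2 gives  (1 - x^2) y'' - 2x y' + 6 y = 0.
This matches the Legendre equation (1 - x^2) y'' - 2x y' + n(n+1) y = 0 (note the -2x y' term) with n(n+1) = 6, so n = 2; the polynomial solution is P_2(x).
With y = sum_k a_k x^k, matching x^k gives (k+2)(k+1) a_{k+2} = [k(k+1) - n(n+1)] a_k = (k - 2)(k + 3) a_k. The right side vanishes at k = 2, so the series with the parity of 2 terminates at degree 2.
Standard normalization (P_n(1) = 1): leading coefficient (2n)!/(2^n (n!)^2) = 24/(4*4) = 3/2, so a_2 = 3/2. Work downward with a_k = (k+1)(k+2) a_{k+2} / ((k - 2)(k + 3)):
  a_0 = (1)(2)(3/2) / ((0 - 2)(0 + 3)) = 3/(-6) = -1/2
Hence P_2(x) = 3 x^2/2 - 1/2.

P_2(x); series = 3 x^2/2 - 1/2


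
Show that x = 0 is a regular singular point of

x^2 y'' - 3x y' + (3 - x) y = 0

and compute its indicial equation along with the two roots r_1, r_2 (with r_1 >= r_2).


Divide by x^2 to reach normal form y'' + P_1(x) y' + P_2(x) y = 0 with P_1(x) = -3/x and P_2(x) = -1/x + 3/x^2.
x = 0 is a singular point because the y'-coefficient -3/x has a pole at x = 0 and the y-coefficient -1/x + 3/x^2 has a pole at x = 0.
It is a regular singular point because x P_1(x) = p(x) = -3 and x^2 P_2(x) = q(x) = 3 - x are polynomials, hence analytic at x = 0.
p(0) = -3,  q(0) = 3.
Indicial equation: r(r-1) + p(0) r + q(0) = 0, i.e. r^2 + (p(0) - 1) r + q(0) = 0, i.e. r^2 - 4 r + 3 = 0.
Discriminant: (-4)^2 - 4(3) = 4, so r = (4 ± 2)/2.
Solving: r_1 = 3, r_2 = 1.

indicial: r^2 - 4 r + 3 = 0; roots r_1 = 3, r_2 = 1


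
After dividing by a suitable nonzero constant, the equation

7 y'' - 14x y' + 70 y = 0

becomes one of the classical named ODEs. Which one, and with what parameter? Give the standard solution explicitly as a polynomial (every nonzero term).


All three coefficients share the factor 7; dividing through by 7 gives  y'' - 2x y' + 10 y = 0.
This matches the Hermite equation y'' - 2x y' + 2n y = 0 with 2n = 10, so n = 5; the polynomial solution is H_5(x).
With y = sum_k a_k x^k, matching x^k gives (k+2)(k+1) a_{k+2} = 2(k - n) a_k = 2(k - 5) a_k. The right side vanishes at k = 5, so the series with the parity of 5 terminates at degree 5.
Standard normalization: leading coefficient of H_n is 2^n, so a_5 = 2^5 = 32. Work downward with a_k = (k+1)(k+2) a_{k+2} / (2(k - n)):
  a_3 = (4)(5)(32) / (2(3 - 5)) = 640/(-4) = -160
  a_1 = (2)(3)(-160) / (2(1 - 5)) = -960/(-8) = 120
Hence H_5(x) = 32 x^5 - 160 x^3 + 120 x.

H_5(x); series = 32 x^5 - 160 x^3 + 120 x


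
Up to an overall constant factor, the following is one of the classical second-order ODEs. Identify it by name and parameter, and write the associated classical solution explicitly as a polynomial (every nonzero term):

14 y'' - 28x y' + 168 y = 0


All three coefficients share the factor 14; dividing through by 14 gives  y'' - 2x y' + 12 y = 0.
This matches the Hermite equation y'' - 2x y' + 2n y = 0 with 2n = 12, so n = 6; the polynomial solution is H_6(x).
With y = sum_k a_k x^k, matching x^k gives (k+2)(k+1) a_{k+2} = 2(k - n) a_k = 2(k - 6) a_k. The right side vanishes at k = 6, so the series with the parity of 6 terminates at degree 6.
Standard normalization: leading coefficient of H_n is 2^n, so a_6 = 2^6 = 64. Work downward with a_k = (k+1)(k+2) a_{k+2} / (2(k - n)):
  a_4 = (5)(6)(64) / (2(4 - 6)) = 1920/(-4) = -480
  a_2 = (3)(4)(-480) / (2(2 - 6)) = -5760/(-8) = 720
  a_0 = (1)(2)(720) / (2(0 - 6)) = 1440/(-12) = -120
Hence H_6(x) = 64 x^6 - 480 x^4 + 720 x^2 - 120.

H_6(x); series = 64 x^6 - 480 x^4 + 720 x^2 - 120


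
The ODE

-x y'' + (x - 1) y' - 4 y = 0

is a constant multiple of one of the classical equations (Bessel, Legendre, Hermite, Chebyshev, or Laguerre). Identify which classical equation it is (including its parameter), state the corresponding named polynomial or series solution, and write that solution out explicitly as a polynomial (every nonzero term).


All three coefficients share the factor -1; dividing through by -1 gives  x y'' + (1 - x) y' + 4 y = 0.
This matches the Laguerre equation x y'' + (1 - x) y' + n y = 0 with n = 4; the polynomial solution is L_4(x).
With y = sum_k a_k x^k, matching x^k gives (k+1)k a_{k+1} + (k+1) a_{k+1} - k a_k + n a_k = 0, i.e. (k+1)^2 a_{k+1} = (k - n) a_k = (k - 4) a_k. The right side vanishes at k = 4, so the series terminates at degree 4.
Standard normalization L_n(0) = 1 gives a_0 = 1. Work upward with a_{k+1} = (k - 4) a_k / (k+1)^2:
  a_1 = (0 - 4)(1) / 1^2 = -4/1 = -4
  a_2 = (1 - 4)(-4) / 2^2 = 12/4 = 3
  a_3 = (2 - 4)(3) / 3^2 = -6/9 = -2/3
  a_4 = (3 - 4)(-2/3) / 4^2 = (2/3)/16 = 1/24
Hence L_4(x) = x^4/24 - 2 x^3/3 + 3 x^2 - 4 x + 1.

L_4(x); series = x^4/24 - 2 x^3/3 + 3 x^2 - 4 x + 1


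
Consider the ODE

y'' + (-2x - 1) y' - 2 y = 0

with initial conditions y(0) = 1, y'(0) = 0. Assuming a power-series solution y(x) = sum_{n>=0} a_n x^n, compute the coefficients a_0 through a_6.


Ansatz: y(x) = sum_{n>=0} a_n x^n, so y'(x) = sum_{n>=1} n a_n x^(n-1) and y''(x) = sum_{n>=2} n(n-1) a_n x^(n-2).
Substitute into P(x) y'' + Q(x) y' + R(x) y = 0 with P(x) = 1, Q(x) = -2x - 1, R(x) = -2, and match powers of x.
Initial conditions: a_0 = 1, a_1 = 0.
Setting the coefficient of each power of x to zero and solving order by order (substituting the coefficients already found):
  x^0: 2 a_2 - a_1 - 2 a_0 = 0  ->  2 a_2 = a_1 + 2 a_0 = 2  ->  a_2 = 1
  x^1: 6 a_3 - 2 a_2 - 4 a_1 = 0  ->  6 a_3 = 2 a_2 + 4 a_1 = 2  ->  a_3 = 1/3
  x^2: 12 a_4 - 3 a_3 - 6 a_2 = 0  ->  12 a_4 = 3 a_3 + 6 a_2 = 7  ->  a_4 = 7/12
  x^3: 20 a_5 - 4 a_4 - 8 a_3 = 0  ->  20 a_5 = 4 a_4 + 8 a_3 = 5  ->  a_5 = 1/4
  x^4: 30 a_6 - 5 a_5 - 10 a_4 = 0  ->  30 a_6 = 5 a_5 + 10 a_4 = 85/12  ->  a_6 = 17/72
Truncated series: y(x) = 1 + x^2 + (1/3) x^3 + (7/12) x^4 + (1/4) x^5 + (17/72) x^6 + O(x^7).

a_0 = 1; a_1 = 0; a_2 = 1; a_3 = 1/3; a_4 = 7/12; a_5 = 1/4; a_6 = 17/72


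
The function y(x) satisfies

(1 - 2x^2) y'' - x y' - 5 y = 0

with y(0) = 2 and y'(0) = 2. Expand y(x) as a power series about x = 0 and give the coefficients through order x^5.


Ansatz: y(x) = sum_{n>=0} a_n x^n, so y'(x) = sum_{n>=1} n a_n x^(n-1) and y''(x) = sum_{n>=2} n(n-1) a_n x^(n-2).
Substitute into P(x) y'' + Q(x) y' + R(x) y = 0 with P(x) = 1 - 2x^2, Q(x) = -x, R(x) = -5, and match powers of x.
Initial conditions: a_0 = 2, a_1 = 2.
Setting the coefficient of each power of x to zero and solving order by order (substituting the coefficients already found):
  x^0: 2 a_2 - 5 a_0 = 0  ->  2 a_2 = 5 a_0 = 10  ->  a_2 = 5
  x^1: 6 a_3 - 6 a_1 = 0  ->  6 a_3 = 6 a_1 = 12  ->  a_3 = 2
  x^2: 12 a_4 - 11 a_2 = 0  ->  12 a_4 = 11 a_2 = 55  ->  a_4 = 55/12
  x^3: 20 a_5 - 20 a_3 = 0  ->  20 a_5 = 20 a_3 = 40  ->  a_5 = 2
Truncated series: y(x) = 2 + 2 x + 5 x^2 + 2 x^3 + (55/12) x^4 + 2 x^5 + O(x^6).

a_0 = 2; a_1 = 2; a_2 = 5; a_3 = 2; a_4 = 55/12; a_5 = 2


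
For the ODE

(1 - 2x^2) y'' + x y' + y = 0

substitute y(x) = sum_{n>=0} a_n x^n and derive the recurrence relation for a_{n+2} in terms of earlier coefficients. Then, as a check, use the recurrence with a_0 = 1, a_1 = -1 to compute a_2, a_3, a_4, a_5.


Substitute y = sum_n a_n x^n.
(1 - 2 x^2) y'' contributes (n+2)(n+1) a_{n+2} - 2 n(n-1) a_n at x^n.
x y'(x) contributes n a_n at x^n.
y(x) contributes 1 a_n at x^n.
Matching x^n: (n+2)(n+1) a_{n+2} + (-2 n(n-1) + n + 1) a_n = 0.
Thus a_{n+2} = (2 n(n-1) - n - 1) / ((n+1)(n+2)) * a_n.

Check with a_0 = 1, a_1 = -1 (apply the recurrence for n = 0, 1, 2, 3): a_0 = 1, a_1 = -1, a_2 = -1/2, a_3 = 1/3, a_4 = -1/24, a_5 = 2/15.

a_(n+2) = (2 n(n-1) - n - 1) / ((n+1)(n+2)) * a_n; check: a_0 = 1, a_1 = -1, a_2 = -1/2, a_3 = 1/3, a_4 = -1/24, a_5 = 2/15


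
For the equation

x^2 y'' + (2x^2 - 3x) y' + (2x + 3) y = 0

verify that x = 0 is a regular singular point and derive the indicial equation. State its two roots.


Divide by x^2 to reach normal form y'' + P_1(x) y' + P_2(x) y = 0 with P_1(x) = 2 - 3/x and P_2(x) = 2/x + 3/x^2.
x = 0 is a singular point because the y'-coefficient 2 - 3/x has a pole at x = 0 and the y-coefficient 2/x + 3/x^2 has a pole at x = 0.
It is a regular singular point because x P_1(x) = p(x) = 2x - 3 and x^2 P_2(x) = q(x) = 2x + 3 are polynomials, hence analytic at x = 0.
p(0) = -3,  q(0) = 3.
Indicial equation: r(r-1) + p(0) r + q(0) = 0, i.e. r^2 + (p(0) - 1) r + q(0) = 0, i.e. r^2 - 4 r + 3 = 0.
Discriminant: (-4)^2 - 4(3) = 4, so r = (4 ± 2)/2.
Solving: r_1 = 3, r_2 = 1.

indicial: r^2 - 4 r + 3 = 0; roots r_1 = 3, r_2 = 1


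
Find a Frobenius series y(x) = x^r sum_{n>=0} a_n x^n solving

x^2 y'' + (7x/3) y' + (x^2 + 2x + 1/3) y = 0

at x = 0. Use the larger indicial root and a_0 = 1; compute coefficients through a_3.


Write in Frobenius form y'' + (p(x)/x) y' + (q(x)/x^2) y = 0:
  p(x) = 7/3,  q(x) = x^2 + 2x + 1/3.
Indicial equation: r(r-1) + (7/3) r + (1/3) = 0 -> roots r_1 = -1/3, r_2 = -1.
Take r = r_1 = -1/3. Let y(x) = x^r sum_{n>=0} a_n x^n with a_0 = 1.
Substitute y = x^r sum a_n x^n and match x^{r+n}. The recurrence is
  D(n) a_n + 2 a_{n-1} + 1 a_{n-2} = 0,  where D(n) = (r+n)(r+n-1) + (7/3)(r+n) + (1/3).
  a_n = [-2 a_{n-1} - 1 a_{n-2}] / D(n).
Since the indicial polynomial factors as (r - r_1)(r - r_2), D(n) = (r_1 + n - r_1)(r_1 + n - r_2) = n(n + 2/3).
Evaluating step by step (a_0 = 1):
  n = 1: D(1) = 1(1 + 2/3) = 5/3; numerator = -2(1) = -2; a_1 = (-2)/(5/3) = -6/5
  n = 2: D(2) = 2(2 + 2/3) = 16/3; numerator = -2(-6/5) - 1(1) = 7/5; a_2 = (7/5)/(16/3) = 21/80
  n = 3: D(3) = 3(3 + 2/3) = 11; numerator = -2(21/80) - 1(-6/5) = 27/40; a_3 = (27/40)/(11) = 27/440

r = -1/3; a_0 = 1; a_1 = -6/5; a_2 = 21/80; a_3 = 27/440


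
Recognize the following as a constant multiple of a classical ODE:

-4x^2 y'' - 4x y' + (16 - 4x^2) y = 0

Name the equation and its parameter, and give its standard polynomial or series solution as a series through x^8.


All three coefficients share the factor -4; dividing through by -4 gives  x^2 y'' + x y' + (x^2 - 4) y = 0.
This matches the Bessel equation x^2 y'' + x y' + (x^2 - nu^2) y = 0 with nu^2 = 4, so nu = 2; the solution bounded at x = 0 is J_2(x).
Frobenius at x = 0: indicial roots ±nu; for r = nu the recurrence k(k + 2nu) c_k = -c_{k-2} gives the standard series J_nu(x) = sum_{k>=0} (-1)^k / (k! (k+nu)!) (x/2)^(2k+nu). Evaluate the first 4 terms:
  k = 0: (-1)^0 / (0! * 2! * 2^2) x^2 = 1/(1*2*4) x^2 = (1/8) x^2
  k = 1: (-1)^1 / (1! * 3! * 2^4) x^4 = -1/(1*6*16) x^4 = (-1/96) x^4
  k = 2: (-1)^2 / (2! * 4! * 2^6) x^6 = 1/(2*24*64) x^6 = (1/3072) x^6
  k = 3: (-1)^3 / (3! * 5! * 2^8) x^8 = -1/(6*120*256) x^8 = (-1/184320) x^8
Hence J_2(x) = -x^8/184320 + x^6/3072 - x^4/96 + x^2/8 + ....

J_2(x); series = -x^8/184320 + x^6/3072 - x^4/96 + x^2/8


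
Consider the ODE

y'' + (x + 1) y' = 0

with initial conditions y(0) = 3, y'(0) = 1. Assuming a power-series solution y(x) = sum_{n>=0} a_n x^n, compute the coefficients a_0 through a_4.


Ansatz: y(x) = sum_{n>=0} a_n x^n, so y'(x) = sum_{n>=1} n a_n x^(n-1) and y''(x) = sum_{n>=2} n(n-1) a_n x^(n-2).
Substitute into P(x) y'' + Q(x) y' + R(x) y = 0 with P(x) = 1, Q(x) = x + 1, R(x) = 0, and match powers of x.
Initial conditions: a_0 = 3, a_1 = 1.
Setting the coefficient of each power of x to zero and solving order by order (substituting the coefficients already found):
  x^0: 2 a_2 + a_1 = 0  ->  2 a_2 = -a_1 = -1  ->  a_2 = -1/2
  x^1: 6 a_3 + 2 a_2 + a_1 = 0  ->  6 a_3 = -2 a_2 - a_1 = 0  ->  a_3 = 0
  x^2: 12 a_4 + 3 a_3 + 2 a_2 = 0  ->  12 a_4 = -3 a_3 - 2 a_2 = 1  ->  a_4 = 1/12
Truncated series: y(x) = 3 + x - (1/2) x^2 + (1/12) x^4 + O(x^5).

a_0 = 3; a_1 = 1; a_2 = -1/2; a_3 = 0; a_4 = 1/12


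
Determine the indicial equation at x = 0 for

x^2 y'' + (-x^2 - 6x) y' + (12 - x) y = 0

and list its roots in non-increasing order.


Divide by x^2 to reach normal form y'' + P_1(x) y' + P_2(x) y = 0 with P_1(x) = -1 - 6/x and P_2(x) = -1/x + 12/x^2.
x = 0 is a singular point because the y'-coefficient -1 - 6/x has a pole at x = 0 and the y-coefficient -1/x + 12/x^2 has a pole at x = 0.
It is a regular singular point because x P_1(x) = p(x) = -x - 6 and x^2 P_2(x) = q(x) = 12 - x are polynomials, hence analytic at x = 0.
p(0) = -6,  q(0) = 12.
Indicial equation: r(r-1) + p(0) r + q(0) = 0, i.e. r^2 + (p(0) - 1) r + q(0) = 0, i.e. r^2 - 7 r + 12 = 0.
Discriminant: (-7)^2 - 4(12) = 1, so r = (7 ± 1)/2.
Solving: r_1 = 4, r_2 = 3.

indicial: r^2 - 7 r + 12 = 0; roots r_1 = 4, r_2 = 3


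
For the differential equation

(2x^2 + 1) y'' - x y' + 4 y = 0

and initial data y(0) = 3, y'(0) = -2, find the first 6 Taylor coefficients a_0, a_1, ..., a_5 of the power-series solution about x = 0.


Ansatz: y(x) = sum_{n>=0} a_n x^n, so y'(x) = sum_{n>=1} n a_n x^(n-1) and y''(x) = sum_{n>=2} n(n-1) a_n x^(n-2).
Substitute into P(x) y'' + Q(x) y' + R(x) y = 0 with P(x) = 2x^2 + 1, Q(x) = -x, R(x) = 4, and match powers of x.
Initial conditions: a_0 = 3, a_1 = -2.
Setting the coefficient of each power of x to zero and solving order by order (substituting the coefficients already found):
  x^0: 2 a_2 + 4 a_0 = 0  ->  2 a_2 = -4 a_0 = -12  ->  a_2 = -6
  x^1: 6 a_3 + 3 a_1 = 0  ->  6 a_3 = -3 a_1 = 6  ->  a_3 = 1
  x^2: 12 a_4 + 6 a_2 = 0  ->  12 a_4 = -6 a_2 = 36  ->  a_4 = 3
  x^3: 20 a_5 + 13 a_3 = 0  ->  20 a_5 = -13 a_3 = -13  ->  a_5 = -13/20
Truncated series: y(x) = 3 - 2 x - 6 x^2 + x^3 + 3 x^4 - (13/20) x^5 + O(x^6).

a_0 = 3; a_1 = -2; a_2 = -6; a_3 = 1; a_4 = 3; a_5 = -13/20


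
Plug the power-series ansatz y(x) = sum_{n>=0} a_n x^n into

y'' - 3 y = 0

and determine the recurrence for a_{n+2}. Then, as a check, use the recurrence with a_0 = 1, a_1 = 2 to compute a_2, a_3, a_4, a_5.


Substitute y = sum_n a_n x^n into y'' + (const) y = 0.
y''(x) = sum_{n>=0} (n+2)(n+1) a_{n+2} x^n.
The ODE becomes sum_n [(n+2)(n+1) a_{n+2} - 3 a_n] x^n = 0.
Setting each coefficient to zero gives the recurrence:
  (n+2)(n+1) a_{n+2} - 3 a_n = 0,
  a_{n+2} = 3 / ((n+1)(n+2)) a_n.

Check with a_0 = 1, a_1 = 2 (apply the recurrence for n = 0, 1, 2, 3): a_0 = 1, a_1 = 2, a_2 = 3/2, a_3 = 1, a_4 = 3/8, a_5 = 3/20.

a_{n+2} = 3/((n+1)(n+2)) * a_n; check: a_0 = 1, a_1 = 2, a_2 = 3/2, a_3 = 1, a_4 = 3/8, a_5 = 3/20


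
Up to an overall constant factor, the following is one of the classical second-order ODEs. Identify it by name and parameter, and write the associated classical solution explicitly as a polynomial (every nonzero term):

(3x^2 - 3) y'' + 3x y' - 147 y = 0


All three coefficients share the factor -3; dividing through by -3 gives  (1 - x^2) y'' - x y' + 49 y = 0.
This matches the Chebyshev equation (1 - x^2) y'' - x y' + n^2 y = 0 (note the -x y' term, not -2x y') with n^2 = 49, so n = 7; the polynomial solution is T_7(x).
With y = sum_k a_k x^k, matching x^k gives (k+2)(k+1) a_{k+2} = (k^2 - n^2) a_k = (k - 7)(k + 7) a_k. The right side vanishes at k = 7, so the series with the parity of 7 terminates at degree 7.
Standard normalization: leading coefficient of T_n is 2^(n-1), so a_7 = 2^6 = 64. Work downward with a_k = (k+1)(k+2) a_{k+2} / ((k - 7)(k + 7)):
  a_5 = (6)(7)(64) / ((5 - 7)(5 + 7)) = 2688/(-24) = -112
  a_3 = (4)(5)(-112) / ((3 - 7)(3 + 7)) = -2240/(-40) = 56
  a_1 = (2)(3)(56) / ((1 - 7)(1 + 7)) = 336/(-48) = -7
Hence T_7(x) = 64 x^7 - 112 x^5 + 56 x^3 - 7 x.

T_7(x); series = 64 x^7 - 112 x^5 + 56 x^3 - 7 x


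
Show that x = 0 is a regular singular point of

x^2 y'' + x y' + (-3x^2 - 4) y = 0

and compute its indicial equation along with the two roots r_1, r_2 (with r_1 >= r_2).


Divide by x^2 to reach normal form y'' + P_1(x) y' + P_2(x) y = 0 with P_1(x) = 1/x and P_2(x) = -3 - 4/x^2.
x = 0 is a singular point because the y'-coefficient 1/x has a pole at x = 0 and the y-coefficient -3 - 4/x^2 has a pole at x = 0.
It is a regular singular point because x P_1(x) = p(x) = 1 and x^2 P_2(x) = q(x) = -3x^2 - 4 are polynomials, hence analytic at x = 0.
p(0) = 1,  q(0) = -4.
Indicial equation: r(r-1) + p(0) r + q(0) = 0, i.e. r^2 + (p(0) - 1) r + q(0) = 0, i.e. r^2 - 4 = 0.
Discriminant: (0)^2 - 4(-4) = 16, so r = (0 ± 4)/2.
Solving: r_1 = 2, r_2 = -2.

indicial: r^2 - 4 = 0; roots r_1 = 2, r_2 = -2


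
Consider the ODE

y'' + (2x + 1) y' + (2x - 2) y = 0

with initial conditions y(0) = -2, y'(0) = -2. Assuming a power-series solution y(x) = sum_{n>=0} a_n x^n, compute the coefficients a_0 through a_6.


Ansatz: y(x) = sum_{n>=0} a_n x^n, so y'(x) = sum_{n>=1} n a_n x^(n-1) and y''(x) = sum_{n>=2} n(n-1) a_n x^(n-2).
Substitute into P(x) y'' + Q(x) y' + R(x) y = 0 with P(x) = 1, Q(x) = 2x + 1, R(x) = 2x - 2, and match powers of x.
Initial conditions: a_0 = -2, a_1 = -2.
Setting the coefficient of each power of x to zero and solving order by order (substituting the coefficients already found):
  x^0: 2 a_2 + a_1 - 2 a_0 = 0  ->  2 a_2 = -a_1 + 2 a_0 = -2  ->  a_2 = -1
  x^1: 6 a_3 + 2 a_2 + 2 a_0 = 0  ->  6 a_3 = -2 a_2 - 2 a_0 = 6  ->  a_3 = 1
  x^2: 12 a_4 + 3 a_3 + 2 a_2 + 2 a_1 = 0  ->  12 a_4 = -3 a_3 - 2 a_2 - 2 a_1 = 3  ->  a_4 = 1/4
  x^3: 20 a_5 + 4 a_4 + 4 a_3 + 2 a_2 = 0  ->  20 a_5 = -4 a_4 - 4 a_3 - 2 a_2 = -3  ->  a_5 = -3/20
  x^4: 30 a_6 + 5 a_5 + 6 a_4 + 2 a_3 = 0  ->  30 a_6 = -5 a_5 - 6 a_4 - 2 a_3 = -11/4  ->  a_6 = -11/120
Truncated series: y(x) = -2 - 2 x - x^2 + x^3 + (1/4) x^4 - (3/20) x^5 - (11/120) x^6 + O(x^7).

a_0 = -2; a_1 = -2; a_2 = -1; a_3 = 1; a_4 = 1/4; a_5 = -3/20; a_6 = -11/120


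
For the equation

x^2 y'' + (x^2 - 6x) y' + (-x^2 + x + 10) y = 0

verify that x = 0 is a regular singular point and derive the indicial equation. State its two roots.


Divide by x^2 to reach normal form y'' + P_1(x) y' + P_2(x) y = 0 with P_1(x) = 1 - 6/x and P_2(x) = -1 + 1/x + 10/x^2.
x = 0 is a singular point because the y'-coefficient 1 - 6/x has a pole at x = 0 and the y-coefficient -1 + 1/x + 10/x^2 has a pole at x = 0.
It is a regular singular point because x P_1(x) = p(x) = x - 6 and x^2 P_2(x) = q(x) = -x^2 + x + 10 are polynomials, hence analytic at x = 0.
p(0) = -6,  q(0) = 10.
Indicial equation: r(r-1) + p(0) r + q(0) = 0, i.e. r^2 + (p(0) - 1) r + q(0) = 0, i.e. r^2 - 7 r + 10 = 0.
Discriminant: (-7)^2 - 4(10) = 9, so r = (7 ± 3)/2.
Solving: r_1 = 5, r_2 = 2.

indicial: r^2 - 7 r + 10 = 0; roots r_1 = 5, r_2 = 2


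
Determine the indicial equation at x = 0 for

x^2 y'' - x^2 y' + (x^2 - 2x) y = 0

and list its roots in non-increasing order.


Divide by x^2 to reach normal form y'' + P_1(x) y' + P_2(x) y = 0 with P_1(x) = -1 and P_2(x) = 1 - 2/x.
x = 0 is a singular point because the y-coefficient 1 - 2/x has a pole at x = 0.
It is a regular singular point because x P_1(x) = p(x) = -x and x^2 P_2(x) = q(x) = x^2 - 2x are polynomials, hence analytic at x = 0.
p(0) = 0,  q(0) = 0.
Indicial equation: r(r-1) + p(0) r + q(0) = 0, i.e. r^2 + (p(0) - 1) r + q(0) = 0, i.e. r^2 - 1 r = 0.
Discriminant: (-1)^2 - 4(0) = 1, so r = (1 ± 1)/2.
Solving: r_1 = 1, r_2 = 0.

indicial: r^2 - 1 r = 0; roots r_1 = 1, r_2 = 0


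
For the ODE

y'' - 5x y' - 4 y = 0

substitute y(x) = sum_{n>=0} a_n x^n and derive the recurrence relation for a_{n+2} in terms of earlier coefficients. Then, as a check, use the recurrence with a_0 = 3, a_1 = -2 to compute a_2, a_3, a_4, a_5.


Substitute y = sum_n a_n x^n.
y''(x) has coefficient (n+2)(n+1) a_{n+2} at x^n;
-5 x y'(x) has coefficient -5 n a_n at x^n (shift);
-4 y(x) has coefficient -4 a_n at x^n.
Matching x^n: (n+2)(n+1) a_{n+2} + (-5n - 4) a_n = 0.
Thus a_{n+2} = (5n + 4) / ((n+1)(n+2)) * a_n.

Check with a_0 = 3, a_1 = -2 (apply the recurrence for n = 0, 1, 2, 3): a_0 = 3, a_1 = -2, a_2 = 6, a_3 = -3, a_4 = 7, a_5 = -57/20.

a_(n+2) = (5n + 4) / ((n+1)(n+2)) * a_n; check: a_0 = 3, a_1 = -2, a_2 = 6, a_3 = -3, a_4 = 7, a_5 = -57/20


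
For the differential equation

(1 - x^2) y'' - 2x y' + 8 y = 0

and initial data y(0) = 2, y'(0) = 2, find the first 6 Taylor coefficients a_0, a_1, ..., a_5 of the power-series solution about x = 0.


Ansatz: y(x) = sum_{n>=0} a_n x^n, so y'(x) = sum_{n>=1} n a_n x^(n-1) and y''(x) = sum_{n>=2} n(n-1) a_n x^(n-2).
Substitute into P(x) y'' + Q(x) y' + R(x) y = 0 with P(x) = 1 - x^2, Q(x) = -2x, R(x) = 8, and match powers of x.
Initial conditions: a_0 = 2, a_1 = 2.
Setting the coefficient of each power of x to zero and solving order by order (substituting the coefficients already found):
  x^0: 2 a_2 + 8 a_0 = 0  ->  2 a_2 = -8 a_0 = -16  ->  a_2 = -8
  x^1: 6 a_3 + 6 a_1 = 0  ->  6 a_3 = -6 a_1 = -12  ->  a_3 = -2
  x^2: 12 a_4 + 2 a_2 = 0  ->  12 a_4 = -2 a_2 = 16  ->  a_4 = 4/3
  x^3: 20 a_5 - 4 a_3 = 0  ->  20 a_5 = 4 a_3 = -8  ->  a_5 = -2/5
Truncated series: y(x) = 2 + 2 x - 8 x^2 - 2 x^3 + (4/3) x^4 - (2/5) x^5 + O(x^6).

a_0 = 2; a_1 = 2; a_2 = -8; a_3 = -2; a_4 = 4/3; a_5 = -2/5


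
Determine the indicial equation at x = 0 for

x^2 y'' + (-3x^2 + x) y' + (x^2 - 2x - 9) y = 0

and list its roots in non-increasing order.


Divide by x^2 to reach normal form y'' + P_1(x) y' + P_2(x) y = 0 with P_1(x) = -3 + 1/x and P_2(x) = 1 - 2/x - 9/x^2.
x = 0 is a singular point because the y'-coefficient -3 + 1/x has a pole at x = 0 and the y-coefficient 1 - 2/x - 9/x^2 has a pole at x = 0.
It is a regular singular point because x P_1(x) = p(x) = 1 - 3x and x^2 P_2(x) = q(x) = x^2 - 2x - 9 are polynomials, hence analytic at x = 0.
p(0) = 1,  q(0) = -9.
Indicial equation: r(r-1) + p(0) r + q(0) = 0, i.e. r^2 + (p(0) - 1) r + q(0) = 0, i.e. r^2 - 9 = 0.
Discriminant: (0)^2 - 4(-9) = 36, so r = (0 ± 6)/2.
Solving: r_1 = 3, r_2 = -3.

indicial: r^2 - 9 = 0; roots r_1 = 3, r_2 = -3


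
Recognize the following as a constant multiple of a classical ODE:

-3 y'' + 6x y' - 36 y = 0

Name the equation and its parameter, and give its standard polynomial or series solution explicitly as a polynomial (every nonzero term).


All three coefficients share the factor -3; dividing through by -3 gives  y'' - 2x y' + 12 y = 0.
This matches the Hermite equation y'' - 2x y' + 2n y = 0 with 2n = 12, so n = 6; the polynomial solution is H_6(x).
With y = sum_k a_k x^k, matching x^k gives (k+2)(k+1) a_{k+2} = 2(k - n) a_k = 2(k - 6) a_k. The right side vanishes at k = 6, so the series with the parity of 6 terminates at degree 6.
Standard normalization: leading coefficient of H_n is 2^n, so a_6 = 2^6 = 64. Work downward with a_k = (k+1)(k+2) a_{k+2} / (2(k - n)):
  a_4 = (5)(6)(64) / (2(4 - 6)) = 1920/(-4) = -480
  a_2 = (3)(4)(-480) / (2(2 - 6)) = -5760/(-8) = 720
  a_0 = (1)(2)(720) / (2(0 - 6)) = 1440/(-12) = -120
Hence H_6(x) = 64 x^6 - 480 x^4 + 720 x^2 - 120.

H_6(x); series = 64 x^6 - 480 x^4 + 720 x^2 - 120


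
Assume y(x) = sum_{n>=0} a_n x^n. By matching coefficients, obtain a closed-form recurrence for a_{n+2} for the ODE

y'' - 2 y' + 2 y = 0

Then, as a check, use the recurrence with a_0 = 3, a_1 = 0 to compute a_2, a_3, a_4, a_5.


Substitute y = sum_n a_n x^n.
y''(x) has coefficient (n+2)(n+1) a_{n+2} at x^n;
-2 y'(x) has coefficient -2 (n+1) a_{n+1} at x^n;
2 y(x) has coefficient 2 a_n at x^n.
Matching x^n: (n+2)(n+1) a_{n+2} - 2 (n+1) a_{n+1} + 2 a_n = 0.
Thus a_{n+2} = [2 (n+1) a_{n+1} - 2 a_n] / ((n+1)(n+2)).

Check with a_0 = 3, a_1 = 0 (apply the recurrence for n = 0, 1, 2, 3): a_0 = 3, a_1 = 0, a_2 = -3, a_3 = -2, a_4 = -1/2, a_5 = 0.

a_(n+2) = [2 (n+1) a_(n+1) - 2 a_n] / ((n+1)(n+2)); check: a_0 = 3, a_1 = 0, a_2 = -3, a_3 = -2, a_4 = -1/2, a_5 = 0


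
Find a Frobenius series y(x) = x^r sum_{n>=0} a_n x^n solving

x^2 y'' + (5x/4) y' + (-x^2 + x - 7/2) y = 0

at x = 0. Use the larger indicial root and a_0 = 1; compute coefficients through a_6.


Write in Frobenius form y'' + (p(x)/x) y' + (q(x)/x^2) y = 0:
  p(x) = 5/4,  q(x) = -x^2 + x - 7/2.
Indicial equation: r(r-1) + (5/4) r + (-7/2) = 0 -> roots r_1 = 7/4, r_2 = -2.
Take r = r_1 = 7/4. Let y(x) = x^r sum_{n>=0} a_n x^n with a_0 = 1.
Substitute y = x^r sum a_n x^n and match x^{r+n}. The recurrence is
  D(n) a_n + 1 a_{n-1} - 1 a_{n-2} = 0,  where D(n) = (r+n)(r+n-1) + (5/4)(r+n) + (-7/2).
  a_n = [-1 a_{n-1} + 1 a_{n-2}] / D(n).
Since the indicial polynomial factors as (r - r_1)(r - r_2), D(n) = (r_1 + n - r_1)(r_1 + n - r_2) = n(n + 15/4).
Evaluating step by step (a_0 = 1):
  n = 1: D(1) = 1(1 + 15/4) = 19/4; numerator = -1(1) = -1; a_1 = (-1)/(19/4) = -4/19
  n = 2: D(2) = 2(2 + 15/4) = 23/2; numerator = -1(-4/19) + 1(1) = 23/19; a_2 = (23/19)/(23/2) = 2/19
  n = 3: D(3) = 3(3 + 15/4) = 81/4; numerator = -1(2/19) + 1(-4/19) = -6/19; a_3 = (-6/19)/(81/4) = -8/513
  n = 4: D(4) = 4(4 + 15/4) = 31; numerator = -1(-8/513) + 1(2/19) = 62/513; a_4 = (62/513)/(31) = 2/513
  n = 5: D(5) = 5(5 + 15/4) = 175/4; numerator = -1(2/513) + 1(-8/513) = -10/513; a_5 = (-10/513)/(175/4) = -8/17955
  n = 6: D(6) = 6(6 + 15/4) = 117/2; numerator = -1(-8/17955) + 1(2/513) = 26/5985; a_6 = (26/5985)/(117/2) = 4/53865

r = 7/4; a_0 = 1; a_1 = -4/19; a_2 = 2/19; a_3 = -8/513; a_4 = 2/513; a_5 = -8/17955; a_6 = 4/53865


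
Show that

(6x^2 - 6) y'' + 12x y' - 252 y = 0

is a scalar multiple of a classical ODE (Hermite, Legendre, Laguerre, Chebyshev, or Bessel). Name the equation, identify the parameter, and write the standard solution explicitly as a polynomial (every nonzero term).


All three coefficients share the factor -6; dividing through by -6 gives  (1 - x^2) y'' - 2x y' + 42 y = 0.
This matches the Legendre equation (1 - x^2) y'' - 2x y' + n(n+1) y = 0 (note the -2x y' term) with n(n+1) = 42, so n = 6; the polynomial solution is P_6(x).
With y = sum_k a_k x^k, matching x^k gives (k+2)(k+1) a_{k+2} = [k(k+1) - n(n+1)] a_k = (k - 6)(k + 7) a_k. The right side vanishes at k = 6, so the series with the parity of 6 terminates at degree 6.
Standard normalization (P_n(1) = 1): leading coefficient (2n)!/(2^n (n!)^2) = 479001600/(64*518400) = 231/16, so a_6 = 231/16. Work downward with a_k = (k+1)(k+2) a_{k+2} / ((k - 6)(k + 7)):
  a_4 = (5)(6)(231/16) / ((4 - 6)(4 + 7)) = (3465/8)/(-22) = -315/16
  a_2 = (3)(4)(-315/16) / ((2 - 6)(2 + 7)) = (-945/4)/(-36) = 105/16
  a_0 = (1)(2)(105/16) / ((0 - 6)(0 + 7)) = (105/8)/(-42) = -5/16
Hence P_6(x) = 231 x^6/16 - 315 x^4/16 + 105 x^2/16 - 5/16.

P_6(x); series = 231 x^6/16 - 315 x^4/16 + 105 x^2/16 - 5/16


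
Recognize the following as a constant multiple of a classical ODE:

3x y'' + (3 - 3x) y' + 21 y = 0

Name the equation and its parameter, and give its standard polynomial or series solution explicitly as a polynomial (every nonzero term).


All three coefficients share the factor 3; dividing through by 3 gives  x y'' + (1 - x) y' + 7 y = 0.
This matches the Laguerre equation x y'' + (1 - x) y' + n y = 0 with n = 7; the polynomial solution is L_7(x).
With y = sum_k a_k x^k, matching x^k gives (k+1)k a_{k+1} + (k+1) a_{k+1} - k a_k + n a_k = 0, i.e. (k+1)^2 a_{k+1} = (k - n) a_k = (k - 7) a_k. The right side vanishes at k = 7, so the series terminates at degree 7.
Standard normalization L_n(0) = 1 gives a_0 = 1. Work upward with a_{k+1} = (k - 7) a_k / (k+1)^2:
  a_1 = (0 - 7)(1) / 1^2 = -7/1 = -7
  a_2 = (1 - 7)(-7) / 2^2 = 42/4 = 21/2
  a_3 = (2 - 7)(21/2) / 3^2 = (-105/2)/9 = -35/6
  a_4 = (3 - 7)(-35/6) / 4^2 = (70/3)/16 = 35/24
  a_5 = (4 - 7)(35/24) / 5^2 = (-35/8)/25 = -7/40
  a_6 = (5 - 7)(-7/40) / 6^2 = (7/20)/36 = 7/720
  a_7 = (6 - 7)(7/720) / 7^2 = (-7/720)/49 = -1/5040
Hence L_7(x) = -x^7/5040 + 7 x^6/720 - 7 x^5/40 + 35 x^4/24 - 35 x^3/6 + 21 x^2/2 - 7 x + 1.

L_7(x); series = -x^7/5040 + 7 x^6/720 - 7 x^5/40 + 35 x^4/24 - 35 x^3/6 + 21 x^2/2 - 7 x + 1


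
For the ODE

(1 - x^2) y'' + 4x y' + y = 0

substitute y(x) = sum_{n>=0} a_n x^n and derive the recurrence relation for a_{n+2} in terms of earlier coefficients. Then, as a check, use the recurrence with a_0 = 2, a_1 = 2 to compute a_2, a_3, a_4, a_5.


Substitute y = sum_n a_n x^n.
(1 - 1 x^2) y'' contributes (n+2)(n+1) a_{n+2} - n(n-1) a_n at x^n.
4 x y'(x) contributes 4 n a_n at x^n.
y(x) contributes 1 a_n at x^n.
Matching x^n: (n+2)(n+1) a_{n+2} + (-n(n-1) + 4 n + 1) a_n = 0.
Thus a_{n+2} = (n(n-1) - 4 n - 1) / ((n+1)(n+2)) * a_n.

Check with a_0 = 2, a_1 = 2 (apply the recurrence for n = 0, 1, 2, 3): a_0 = 2, a_1 = 2, a_2 = -1, a_3 = -5/3, a_4 = 7/12, a_5 = 7/12.

a_(n+2) = (n(n-1) - 4 n - 1) / ((n+1)(n+2)) * a_n; check: a_0 = 2, a_1 = 2, a_2 = -1, a_3 = -5/3, a_4 = 7/12, a_5 = 7/12


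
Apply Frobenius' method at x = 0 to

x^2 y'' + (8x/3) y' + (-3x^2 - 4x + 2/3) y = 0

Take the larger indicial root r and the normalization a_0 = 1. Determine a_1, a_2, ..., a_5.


Write in Frobenius form y'' + (p(x)/x) y' + (q(x)/x^2) y = 0:
  p(x) = 8/3,  q(x) = -3x^2 - 4x + 2/3.
Indicial equation: r(r-1) + (8/3) r + (2/3) = 0 -> roots r_1 = -2/3, r_2 = -1.
Take r = r_1 = -2/3. Let y(x) = x^r sum_{n>=0} a_n x^n with a_0 = 1.
Substitute y = x^r sum a_n x^n and match x^{r+n}. The recurrence is
  D(n) a_n - 4 a_{n-1} - 3 a_{n-2} = 0,  where D(n) = (r+n)(r+n-1) + (8/3)(r+n) + (2/3).
  a_n = [4 a_{n-1} + 3 a_{n-2}] / D(n).
Since the indicial polynomial factors as (r - r_1)(r - r_2), D(n) = (r_1 + n - r_1)(r_1 + n - r_2) = n(n + 1/3).
Evaluating step by step (a_0 = 1):
  n = 1: D(1) = 1(1 + 1/3) = 4/3; numerator = 4(1) = 4; a_1 = (4)/(4/3) = 3
  n = 2: D(2) = 2(2 + 1/3) = 14/3; numerator = 4(3) + 3(1) = 15; a_2 = (15)/(14/3) = 45/14
  n = 3: D(3) = 3(3 + 1/3) = 10; numerator = 4(45/14) + 3(3) = 153/7; a_3 = (153/7)/(10) = 153/70
  n = 4: D(4) = 4(4 + 1/3) = 52/3; numerator = 4(153/70) + 3(45/14) = 1287/70; a_4 = (1287/70)/(52/3) = 297/280
  n = 5: D(5) = 5(5 + 1/3) = 80/3; numerator = 4(297/280) + 3(153/70) = 54/5; a_5 = (54/5)/(80/3) = 81/200

r = -2/3; a_0 = 1; a_1 = 3; a_2 = 45/14; a_3 = 153/70; a_4 = 297/280; a_5 = 81/200


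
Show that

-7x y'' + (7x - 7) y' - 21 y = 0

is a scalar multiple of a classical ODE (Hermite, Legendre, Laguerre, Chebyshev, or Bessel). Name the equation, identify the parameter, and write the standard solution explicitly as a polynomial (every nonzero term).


All three coefficients share the factor -7; dividing through by -7 gives  x y'' + (1 - x) y' + 3 y = 0.
This matches the Laguerre equation x y'' + (1 - x) y' + n y = 0 with n = 3; the polynomial solution is L_3(x).
With y = sum_k a_k x^k, matching x^k gives (k+1)k a_{k+1} + (k+1) a_{k+1} - k a_k + n a_k = 0, i.e. (k+1)^2 a_{k+1} = (k - n) a_k = (k - 3) a_k. The right side vanishes at k = 3, so the series terminates at degree 3.
Standard normalization L_n(0) = 1 gives a_0 = 1. Work upward with a_{k+1} = (k - 3) a_k / (k+1)^2:
  a_1 = (0 - 3)(1) / 1^2 = -3/1 = -3
  a_2 = (1 - 3)(-3) / 2^2 = 6/4 = 3/2
  a_3 = (2 - 3)(3/2) / 3^2 = (-3/2)/9 = -1/6
Hence L_3(x) = -x^3/6 + 3 x^2/2 - 3 x + 1.

L_3(x); series = -x^3/6 + 3 x^2/2 - 3 x + 1


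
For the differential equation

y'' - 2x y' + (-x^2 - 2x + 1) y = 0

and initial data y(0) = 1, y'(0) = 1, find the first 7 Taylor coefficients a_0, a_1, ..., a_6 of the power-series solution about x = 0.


Ansatz: y(x) = sum_{n>=0} a_n x^n, so y'(x) = sum_{n>=1} n a_n x^(n-1) and y''(x) = sum_{n>=2} n(n-1) a_n x^(n-2).
Substitute into P(x) y'' + Q(x) y' + R(x) y = 0 with P(x) = 1, Q(x) = -2x, R(x) = -x^2 - 2x + 1, and match powers of x.
Initial conditions: a_0 = 1, a_1 = 1.
Setting the coefficient of each power of x to zero and solving order by order (substituting the coefficients already found):
  x^0: 2 a_2 + a_0 = 0  ->  2 a_2 = -a_0 = -1  ->  a_2 = -1/2
  x^1: 6 a_3 - a_1 - 2 a_0 = 0  ->  6 a_3 = a_1 + 2 a_0 = 3  ->  a_3 = 1/2
  x^2: 12 a_4 - 3 a_2 - 2 a_1 - a_0 = 0  ->  12 a_4 = 3 a_2 + 2 a_1 + a_0 = 3/2  ->  a_4 = 1/8
  x^3: 20 a_5 - 5 a_3 - 2 a_2 - a_1 = 0  ->  20 a_5 = 5 a_3 + 2 a_2 + a_1 = 5/2  ->  a_5 = 1/8
  x^4: 30 a_6 - 7 a_4 - 2 a_3 - a_2 = 0  ->  30 a_6 = 7 a_4 + 2 a_3 + a_2 = 11/8  ->  a_6 = 11/240
Truncated series: y(x) = 1 + x - (1/2) x^2 + (1/2) x^3 + (1/8) x^4 + (1/8) x^5 + (11/240) x^6 + O(x^7).

a_0 = 1; a_1 = 1; a_2 = -1/2; a_3 = 1/2; a_4 = 1/8; a_5 = 1/8; a_6 = 11/240


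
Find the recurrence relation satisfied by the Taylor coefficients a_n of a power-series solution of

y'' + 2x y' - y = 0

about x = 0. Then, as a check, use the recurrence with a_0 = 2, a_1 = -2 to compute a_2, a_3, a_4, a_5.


Substitute y = sum_n a_n x^n.
y''(x) has coefficient (n+2)(n+1) a_{n+2} at x^n;
2 x y'(x) has coefficient 2 n a_n at x^n (shift);
-y(x) has coefficient -1 a_n at x^n.
Matching x^n: (n+2)(n+1) a_{n+2} + (2n - 1) a_n = 0.
Thus a_{n+2} = (-2n + 1) / ((n+1)(n+2)) * a_n.

Check with a_0 = 2, a_1 = -2 (apply the recurrence for n = 0, 1, 2, 3): a_0 = 2, a_1 = -2, a_2 = 1, a_3 = 1/3, a_4 = -1/4, a_5 = -1/12.

a_(n+2) = (-2n + 1) / ((n+1)(n+2)) * a_n; check: a_0 = 2, a_1 = -2, a_2 = 1, a_3 = 1/3, a_4 = -1/4, a_5 = -1/12
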